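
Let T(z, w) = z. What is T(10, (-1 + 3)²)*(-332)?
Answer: -3320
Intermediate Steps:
T(10, (-1 + 3)²)*(-332) = 10*(-332) = -3320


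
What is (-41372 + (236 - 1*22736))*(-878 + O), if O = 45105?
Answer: -2824866944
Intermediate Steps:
(-41372 + (236 - 1*22736))*(-878 + O) = (-41372 + (236 - 1*22736))*(-878 + 45105) = (-41372 + (236 - 22736))*44227 = (-41372 - 22500)*44227 = -63872*44227 = -2824866944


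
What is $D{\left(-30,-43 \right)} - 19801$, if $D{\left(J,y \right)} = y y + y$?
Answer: $-17995$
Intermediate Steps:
$D{\left(J,y \right)} = y + y^{2}$ ($D{\left(J,y \right)} = y^{2} + y = y + y^{2}$)
$D{\left(-30,-43 \right)} - 19801 = - 43 \left(1 - 43\right) - 19801 = \left(-43\right) \left(-42\right) - 19801 = 1806 - 19801 = -17995$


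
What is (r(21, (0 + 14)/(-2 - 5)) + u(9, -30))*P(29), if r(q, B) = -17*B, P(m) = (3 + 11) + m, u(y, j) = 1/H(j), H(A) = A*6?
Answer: 263117/180 ≈ 1461.8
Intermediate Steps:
H(A) = 6*A
u(y, j) = 1/(6*j)
P(m) = 14 + m
(r(21, (0 + 14)/(-2 - 5)) + u(9, -30))*P(29) = (-17*(0 + 14)/(-2 - 5) + (⅙)/(-30))*(14 + 29) = (-238/(-7) + (⅙)*(-1/30))*43 = (-238*(-1)/7 - 1/180)*43 = (-17*(-2) - 1/180)*43 = (34 - 1/180)*43 = (6119/180)*43 = 263117/180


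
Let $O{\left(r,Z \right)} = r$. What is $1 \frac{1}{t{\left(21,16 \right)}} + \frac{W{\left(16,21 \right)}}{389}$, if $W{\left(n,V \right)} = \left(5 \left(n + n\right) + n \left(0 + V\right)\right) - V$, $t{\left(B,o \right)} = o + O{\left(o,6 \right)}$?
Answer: $\frac{15589}{12448} \approx 1.2523$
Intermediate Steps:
$t{\left(B,o \right)} = 2 o$ ($t{\left(B,o \right)} = o + o = 2 o$)
$W{\left(n,V \right)} = - V + 10 n + V n$ ($W{\left(n,V \right)} = \left(5 \cdot 2 n + n V\right) - V = \left(10 n + V n\right) - V = - V + 10 n + V n$)
$1 \frac{1}{t{\left(21,16 \right)}} + \frac{W{\left(16,21 \right)}}{389} = 1 \frac{1}{2 \cdot 16} + \frac{\left(-1\right) 21 + 10 \cdot 16 + 21 \cdot 16}{389} = 1 \cdot \frac{1}{32} + \left(-21 + 160 + 336\right) \frac{1}{389} = 1 \cdot \frac{1}{32} + 475 \cdot \frac{1}{389} = \frac{1}{32} + \frac{475}{389} = \frac{15589}{12448}$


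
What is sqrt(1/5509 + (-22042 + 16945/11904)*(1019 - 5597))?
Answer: 5*sqrt(7533688106254593003)/1366232 ≈ 10045.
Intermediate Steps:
sqrt(1/5509 + (-22042 + 16945/11904)*(1019 - 5597)) = sqrt(1/5509 + (-22042 + 16945*(1/11904))*(-4578)) = sqrt(1/5509 + (-22042 + 16945/11904)*(-4578)) = sqrt(1/5509 - 262371023/11904*(-4578)) = sqrt(1/5509 + 200189090549/1984) = sqrt(1102841699836425/10929856) = 5*sqrt(7533688106254593003)/1366232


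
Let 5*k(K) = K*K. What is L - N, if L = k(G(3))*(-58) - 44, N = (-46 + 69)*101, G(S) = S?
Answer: -12357/5 ≈ -2471.4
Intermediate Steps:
k(K) = K²/5 (k(K) = (K*K)/5 = K²/5)
N = 2323 (N = 23*101 = 2323)
L = -742/5 (L = ((⅕)*3²)*(-58) - 44 = ((⅕)*9)*(-58) - 44 = (9/5)*(-58) - 44 = -522/5 - 44 = -742/5 ≈ -148.40)
L - N = -742/5 - 1*2323 = -742/5 - 2323 = -12357/5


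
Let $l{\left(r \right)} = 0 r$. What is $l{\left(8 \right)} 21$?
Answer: $0$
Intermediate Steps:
$l{\left(r \right)} = 0$
$l{\left(8 \right)} 21 = 0 \cdot 21 = 0$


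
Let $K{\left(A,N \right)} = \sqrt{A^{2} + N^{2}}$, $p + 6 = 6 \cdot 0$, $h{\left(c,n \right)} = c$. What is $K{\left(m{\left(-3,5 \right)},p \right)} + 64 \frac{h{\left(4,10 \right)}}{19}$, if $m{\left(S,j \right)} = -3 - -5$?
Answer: $\frac{256}{19} + 2 \sqrt{10} \approx 19.798$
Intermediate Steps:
$m{\left(S,j \right)} = 2$ ($m{\left(S,j \right)} = -3 + 5 = 2$)
$p = -6$ ($p = -6 + 6 \cdot 0 = -6 + 0 = -6$)
$K{\left(m{\left(-3,5 \right)},p \right)} + 64 \frac{h{\left(4,10 \right)}}{19} = \sqrt{2^{2} + \left(-6\right)^{2}} + 64 \cdot \frac{4}{19} = \sqrt{4 + 36} + 64 \cdot 4 \cdot \frac{1}{19} = \sqrt{40} + 64 \cdot \frac{4}{19} = 2 \sqrt{10} + \frac{256}{19} = \frac{256}{19} + 2 \sqrt{10}$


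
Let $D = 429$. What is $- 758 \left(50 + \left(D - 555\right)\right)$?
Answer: $57608$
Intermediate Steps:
$- 758 \left(50 + \left(D - 555\right)\right) = - 758 \left(50 + \left(429 - 555\right)\right) = - 758 \left(50 - 126\right) = \left(-758\right) \left(-76\right) = 57608$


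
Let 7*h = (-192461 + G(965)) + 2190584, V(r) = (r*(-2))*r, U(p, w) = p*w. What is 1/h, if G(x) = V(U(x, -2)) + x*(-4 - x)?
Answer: -7/6386762 ≈ -1.0960e-6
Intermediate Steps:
V(r) = -2*r**2 (V(r) = (-2*r)*r = -2*r**2)
G(x) = -8*x**2 + x*(-4 - x) (G(x) = -2*4*x**2 + x*(-4 - x) = -8*x**2 + x*(-4 - x))
h = -6386762/7 (h = ((-192461 + 965*(-4 - 9*965)) + 2190584)/7 = ((-192461 + 965*(-4 - 8685)) + 2190584)/7 = ((-192461 + 965*(-8689)) + 2190584)/7 = ((-192461 - 8384885) + 2190584)/7 = (-8577346 + 2190584)/7 = (1/7)*(-6386762) = -6386762/7 ≈ -9.1240e+5)
1/h = 1/(-6386762/7) = -7/6386762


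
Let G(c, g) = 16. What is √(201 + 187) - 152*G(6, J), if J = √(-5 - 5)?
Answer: -2432 + 2*√97 ≈ -2412.3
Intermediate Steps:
J = I*√10 (J = √(-10) = I*√10 ≈ 3.1623*I)
√(201 + 187) - 152*G(6, J) = √(201 + 187) - 152*16 = √388 - 2432 = 2*√97 - 2432 = -2432 + 2*√97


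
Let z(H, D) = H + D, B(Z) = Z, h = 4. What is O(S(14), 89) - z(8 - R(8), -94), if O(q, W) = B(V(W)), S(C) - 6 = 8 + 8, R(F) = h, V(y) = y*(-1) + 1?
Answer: 2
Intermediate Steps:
V(y) = 1 - y (V(y) = -y + 1 = 1 - y)
R(F) = 4
z(H, D) = D + H
S(C) = 22 (S(C) = 6 + (8 + 8) = 6 + 16 = 22)
O(q, W) = 1 - W
O(S(14), 89) - z(8 - R(8), -94) = (1 - 1*89) - (-94 + (8 - 1*4)) = (1 - 89) - (-94 + (8 - 4)) = -88 - (-94 + 4) = -88 - 1*(-90) = -88 + 90 = 2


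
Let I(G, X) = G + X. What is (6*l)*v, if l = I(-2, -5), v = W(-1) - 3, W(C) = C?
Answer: 168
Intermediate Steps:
v = -4 (v = -1 - 3 = -4)
l = -7 (l = -2 - 5 = -7)
(6*l)*v = (6*(-7))*(-4) = -42*(-4) = 168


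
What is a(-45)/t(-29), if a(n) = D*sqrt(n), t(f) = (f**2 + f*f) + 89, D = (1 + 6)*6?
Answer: 18*I*sqrt(5)/253 ≈ 0.15909*I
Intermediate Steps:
D = 42 (D = 7*6 = 42)
t(f) = 89 + 2*f**2 (t(f) = (f**2 + f**2) + 89 = 2*f**2 + 89 = 89 + 2*f**2)
a(n) = 42*sqrt(n)
a(-45)/t(-29) = (42*sqrt(-45))/(89 + 2*(-29)**2) = (42*(3*I*sqrt(5)))/(89 + 2*841) = (126*I*sqrt(5))/(89 + 1682) = (126*I*sqrt(5))/1771 = (126*I*sqrt(5))*(1/1771) = 18*I*sqrt(5)/253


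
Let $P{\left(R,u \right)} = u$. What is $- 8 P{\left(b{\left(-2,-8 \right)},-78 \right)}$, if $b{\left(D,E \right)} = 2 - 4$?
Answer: $624$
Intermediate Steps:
$b{\left(D,E \right)} = -2$ ($b{\left(D,E \right)} = 2 - 4 = -2$)
$- 8 P{\left(b{\left(-2,-8 \right)},-78 \right)} = \left(-8\right) \left(-78\right) = 624$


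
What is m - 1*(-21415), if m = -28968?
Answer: -7553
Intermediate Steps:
m - 1*(-21415) = -28968 - 1*(-21415) = -28968 + 21415 = -7553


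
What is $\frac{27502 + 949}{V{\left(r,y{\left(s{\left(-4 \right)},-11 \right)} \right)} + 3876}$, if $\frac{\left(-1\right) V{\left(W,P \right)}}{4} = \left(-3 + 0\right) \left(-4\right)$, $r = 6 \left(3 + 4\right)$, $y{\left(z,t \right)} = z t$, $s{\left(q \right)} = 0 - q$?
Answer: $\frac{28451}{3828} \approx 7.4323$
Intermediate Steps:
$s{\left(q \right)} = - q$
$y{\left(z,t \right)} = t z$
$r = 42$ ($r = 6 \cdot 7 = 42$)
$V{\left(W,P \right)} = -48$ ($V{\left(W,P \right)} = - 4 \left(-3 + 0\right) \left(-4\right) = - 4 \left(\left(-3\right) \left(-4\right)\right) = \left(-4\right) 12 = -48$)
$\frac{27502 + 949}{V{\left(r,y{\left(s{\left(-4 \right)},-11 \right)} \right)} + 3876} = \frac{27502 + 949}{-48 + 3876} = \frac{28451}{3828}$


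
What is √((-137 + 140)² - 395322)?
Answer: I*√395313 ≈ 628.74*I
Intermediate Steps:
√((-137 + 140)² - 395322) = √(3² - 395322) = √(9 - 395322) = √(-395313) = I*√395313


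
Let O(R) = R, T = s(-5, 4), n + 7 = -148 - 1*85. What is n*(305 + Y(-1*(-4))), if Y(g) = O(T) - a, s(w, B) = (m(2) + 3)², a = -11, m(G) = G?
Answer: -81840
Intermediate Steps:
n = -240 (n = -7 + (-148 - 1*85) = -7 + (-148 - 85) = -7 - 233 = -240)
s(w, B) = 25 (s(w, B) = (2 + 3)² = 5² = 25)
T = 25
Y(g) = 36 (Y(g) = 25 - 1*(-11) = 25 + 11 = 36)
n*(305 + Y(-1*(-4))) = -240*(305 + 36) = -240*341 = -81840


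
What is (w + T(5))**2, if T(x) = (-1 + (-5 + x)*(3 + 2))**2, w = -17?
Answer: 256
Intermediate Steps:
T(x) = (-26 + 5*x)**2 (T(x) = (-1 + (-5 + x)*5)**2 = (-1 + (-25 + 5*x))**2 = (-26 + 5*x)**2)
(w + T(5))**2 = (-17 + (-26 + 5*5)**2)**2 = (-17 + (-26 + 25)**2)**2 = (-17 + (-1)**2)**2 = (-17 + 1)**2 = (-16)**2 = 256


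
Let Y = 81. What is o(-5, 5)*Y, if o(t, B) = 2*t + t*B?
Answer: -2835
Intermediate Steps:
o(t, B) = 2*t + B*t
o(-5, 5)*Y = -5*(2 + 5)*81 = -5*7*81 = -35*81 = -2835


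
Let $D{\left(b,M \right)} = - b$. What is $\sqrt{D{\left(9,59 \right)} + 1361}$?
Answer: $26 \sqrt{2} \approx 36.77$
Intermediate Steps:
$\sqrt{D{\left(9,59 \right)} + 1361} = \sqrt{\left(-1\right) 9 + 1361} = \sqrt{-9 + 1361} = \sqrt{1352} = 26 \sqrt{2}$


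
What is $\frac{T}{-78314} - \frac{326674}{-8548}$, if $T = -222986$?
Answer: $\frac{6872307991}{167357018} \approx 41.064$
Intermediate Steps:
$\frac{T}{-78314} - \frac{326674}{-8548} = - \frac{222986}{-78314} - \frac{326674}{-8548} = \left(-222986\right) \left(- \frac{1}{78314}\right) - - \frac{163337}{4274} = \frac{111493}{39157} + \frac{163337}{4274} = \frac{6872307991}{167357018}$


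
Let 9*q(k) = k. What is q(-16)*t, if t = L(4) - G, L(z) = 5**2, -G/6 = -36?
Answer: 3056/9 ≈ 339.56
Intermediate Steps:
G = 216 (G = -6*(-36) = 216)
L(z) = 25
q(k) = k/9
t = -191 (t = 25 - 1*216 = 25 - 216 = -191)
q(-16)*t = ((1/9)*(-16))*(-191) = -16/9*(-191) = 3056/9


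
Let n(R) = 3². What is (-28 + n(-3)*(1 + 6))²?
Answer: 1225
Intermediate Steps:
n(R) = 9
(-28 + n(-3)*(1 + 6))² = (-28 + 9*(1 + 6))² = (-28 + 9*7)² = (-28 + 63)² = 35² = 1225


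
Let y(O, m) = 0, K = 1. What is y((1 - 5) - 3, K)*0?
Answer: 0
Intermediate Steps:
y((1 - 5) - 3, K)*0 = 0*0 = 0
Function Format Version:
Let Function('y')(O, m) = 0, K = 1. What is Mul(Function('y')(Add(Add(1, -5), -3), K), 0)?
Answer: 0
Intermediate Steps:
Mul(Function('y')(Add(Add(1, -5), -3), K), 0) = Mul(0, 0) = 0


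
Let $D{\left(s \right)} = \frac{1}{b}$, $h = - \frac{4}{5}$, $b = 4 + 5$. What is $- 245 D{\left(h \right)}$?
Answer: $- \frac{245}{9} \approx -27.222$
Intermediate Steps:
$b = 9$
$h = - \frac{4}{5}$ ($h = \left(-4\right) \frac{1}{5} = - \frac{4}{5} \approx -0.8$)
$D{\left(s \right)} = \frac{1}{9}$
$- 245 D{\left(h \right)} = \left(-245\right) \frac{1}{9} = - \frac{245}{9}$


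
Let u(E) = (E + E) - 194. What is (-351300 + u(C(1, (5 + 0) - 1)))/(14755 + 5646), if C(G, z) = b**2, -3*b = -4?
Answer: -3163414/183609 ≈ -17.229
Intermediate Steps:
b = 4/3 (b = -1/3*(-4) = 4/3 ≈ 1.3333)
C(G, z) = 16/9 (C(G, z) = (4/3)**2 = 16/9)
u(E) = -194 + 2*E (u(E) = 2*E - 194 = -194 + 2*E)
(-351300 + u(C(1, (5 + 0) - 1)))/(14755 + 5646) = (-351300 + (-194 + 2*(16/9)))/(14755 + 5646) = (-351300 + (-194 + 32/9))/20401 = (-351300 - 1714/9)*(1/20401) = -3163414/9*1/20401 = -3163414/183609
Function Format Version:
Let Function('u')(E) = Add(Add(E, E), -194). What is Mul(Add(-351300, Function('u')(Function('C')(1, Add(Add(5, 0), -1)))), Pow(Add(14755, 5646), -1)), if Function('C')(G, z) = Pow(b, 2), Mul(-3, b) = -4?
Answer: Rational(-3163414, 183609) ≈ -17.229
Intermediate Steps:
b = Rational(4, 3) (b = Mul(Rational(-1, 3), -4) = Rational(4, 3) ≈ 1.3333)
Function('C')(G, z) = Rational(16, 9) (Function('C')(G, z) = Pow(Rational(4, 3), 2) = Rational(16, 9))
Function('u')(E) = Add(-194, Mul(2, E)) (Function('u')(E) = Add(Mul(2, E), -194) = Add(-194, Mul(2, E)))
Mul(Add(-351300, Function('u')(Function('C')(1, Add(Add(5, 0), -1)))), Pow(Add(14755, 5646), -1)) = Mul(Add(-351300, Add(-194, Mul(2, Rational(16, 9)))), Pow(Add(14755, 5646), -1)) = Mul(Add(-351300, Add(-194, Rational(32, 9))), Pow(20401, -1)) = Mul(Add(-351300, Rational(-1714, 9)), Rational(1, 20401)) = Mul(Rational(-3163414, 9), Rational(1, 20401)) = Rational(-3163414, 183609)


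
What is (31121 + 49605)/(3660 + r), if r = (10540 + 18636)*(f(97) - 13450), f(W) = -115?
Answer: -40363/197884390 ≈ -0.00020397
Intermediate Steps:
r = -395772440 (r = (10540 + 18636)*(-115 - 13450) = 29176*(-13565) = -395772440)
(31121 + 49605)/(3660 + r) = (31121 + 49605)/(3660 - 395772440) = 80726/(-395768780) = 80726*(-1/395768780) = -40363/197884390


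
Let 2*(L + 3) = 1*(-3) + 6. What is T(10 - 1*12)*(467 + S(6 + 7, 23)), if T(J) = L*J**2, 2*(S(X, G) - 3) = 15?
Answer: -2865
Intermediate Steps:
S(X, G) = 21/2 (S(X, G) = 3 + (1/2)*15 = 3 + 15/2 = 21/2)
L = -3/2 (L = -3 + (1*(-3) + 6)/2 = -3 + (-3 + 6)/2 = -3 + (1/2)*3 = -3 + 3/2 = -3/2 ≈ -1.5000)
T(J) = -3*J**2/2
T(10 - 1*12)*(467 + S(6 + 7, 23)) = (-3*(10 - 1*12)**2/2)*(467 + 21/2) = -3*(10 - 12)**2/2*(955/2) = -3/2*(-2)**2*(955/2) = -3/2*4*(955/2) = -6*955/2 = -2865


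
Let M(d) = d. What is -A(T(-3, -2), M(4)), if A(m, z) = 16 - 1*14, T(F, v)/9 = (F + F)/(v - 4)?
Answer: -2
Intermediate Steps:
T(F, v) = 18*F/(-4 + v) (T(F, v) = 9*((F + F)/(v - 4)) = 9*((2*F)/(-4 + v)) = 9*(2*F/(-4 + v)) = 18*F/(-4 + v))
A(m, z) = 2 (A(m, z) = 16 - 14 = 2)
-A(T(-3, -2), M(4)) = -1*2 = -2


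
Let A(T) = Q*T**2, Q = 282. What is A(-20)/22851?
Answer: 37600/7617 ≈ 4.9363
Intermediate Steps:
A(T) = 282*T**2
A(-20)/22851 = (282*(-20)**2)/22851 = (282*400)*(1/22851) = 112800*(1/22851) = 37600/7617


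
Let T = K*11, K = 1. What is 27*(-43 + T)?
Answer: -864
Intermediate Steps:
T = 11 (T = 1*11 = 11)
27*(-43 + T) = 27*(-43 + 11) = 27*(-32) = -864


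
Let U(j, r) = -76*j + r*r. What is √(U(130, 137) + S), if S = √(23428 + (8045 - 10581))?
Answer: √(8889 + 2*√5223) ≈ 95.045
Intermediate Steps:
U(j, r) = r² - 76*j (U(j, r) = -76*j + r² = r² - 76*j)
S = 2*√5223 (S = √(23428 - 2536) = √20892 = 2*√5223 ≈ 144.54)
√(U(130, 137) + S) = √((137² - 76*130) + 2*√5223) = √((18769 - 9880) + 2*√5223) = √(8889 + 2*√5223)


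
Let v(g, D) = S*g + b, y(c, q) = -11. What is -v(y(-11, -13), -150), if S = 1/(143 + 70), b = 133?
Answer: -28318/213 ≈ -132.95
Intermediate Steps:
S = 1/213 ≈ 0.0046948
v(g, D) = 133 + g/213 (v(g, D) = g/213 + 133 = 133 + g/213)
-v(y(-11, -13), -150) = -(133 + (1/213)*(-11)) = -(133 - 11/213) = -1*28318/213 = -28318/213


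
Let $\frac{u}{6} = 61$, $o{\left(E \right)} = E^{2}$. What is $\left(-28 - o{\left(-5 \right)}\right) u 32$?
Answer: $-620736$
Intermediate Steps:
$u = 366$ ($u = 6 \cdot 61 = 366$)
$\left(-28 - o{\left(-5 \right)}\right) u 32 = \left(-28 - \left(-5\right)^{2}\right) 366 \cdot 32 = \left(-28 - 25\right) 366 \cdot 32 = \left(-53\right) 366 \cdot 32 = \left(-19398\right) 32 = -620736$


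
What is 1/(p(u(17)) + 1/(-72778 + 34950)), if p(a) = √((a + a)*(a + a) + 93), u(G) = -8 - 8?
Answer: 37828/1598379621327 + 1430957584*√1117/1598379621327 ≈ 0.029921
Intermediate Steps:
u(G) = -16
p(a) = √(93 + 4*a²) (p(a) = √((2*a)*(2*a) + 93) = √(4*a² + 93) = √(93 + 4*a²))
1/(p(u(17)) + 1/(-72778 + 34950)) = 1/(√(93 + 4*(-16)²) + 1/(-72778 + 34950)) = 1/(√(93 + 4*256) + 1/(-37828)) = 1/(√(93 + 1024) - 1/37828) = 1/(√1117 - 1/37828) = 1/(-1/37828 + √1117)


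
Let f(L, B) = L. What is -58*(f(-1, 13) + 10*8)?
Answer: -4582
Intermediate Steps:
-58*(f(-1, 13) + 10*8) = -58*(-1 + 10*8) = -58*(-1 + 80) = -58*79 = -4582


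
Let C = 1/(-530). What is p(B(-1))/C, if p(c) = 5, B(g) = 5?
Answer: -2650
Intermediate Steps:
C = -1/530 ≈ -0.0018868
p(B(-1))/C = 5/(-1/530) = 5*(-530) = -2650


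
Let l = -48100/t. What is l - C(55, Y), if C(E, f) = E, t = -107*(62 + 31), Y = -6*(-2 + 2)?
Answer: -499205/9951 ≈ -50.166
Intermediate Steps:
Y = 0 (Y = -6*0 = 0)
t = -9951 (t = -107*93 = -9951)
l = 48100/9951 (l = -48100/(-9951) = -48100*(-1/9951) = 48100/9951 ≈ 4.8337)
l - C(55, Y) = 48100/9951 - 1*55 = 48100/9951 - 55 = -499205/9951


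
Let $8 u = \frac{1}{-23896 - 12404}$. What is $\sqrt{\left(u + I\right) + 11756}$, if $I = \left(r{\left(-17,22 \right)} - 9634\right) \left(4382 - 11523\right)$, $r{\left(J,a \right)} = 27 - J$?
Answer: $\frac{\sqrt{119343851510394}}{1320} \approx 8276.1$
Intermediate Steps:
$I = 68482190$ ($I = \left(\left(27 - -17\right) - 9634\right) \left(4382 - 11523\right) = \left(\left(27 + 17\right) - 9634\right) \left(-7141\right) = \left(44 - 9634\right) \left(-7141\right) = \left(-9590\right) \left(-7141\right) = 68482190$)
$u = - \frac{1}{290400}$ ($u = \frac{1}{8 \left(-23896 - 12404\right)} = \frac{1}{8 \left(-36300\right)} = \frac{1}{8} \left(- \frac{1}{36300}\right) = - \frac{1}{290400} \approx -3.4435 \cdot 10^{-6}$)
$\sqrt{\left(u + I\right) + 11756} = \sqrt{\left(- \frac{1}{290400} + 68482190\right) + 11756} = \sqrt{\frac{19887227975999}{290400} + 11756} = \sqrt{\frac{19890641918399}{290400}} = \frac{\sqrt{119343851510394}}{1320}$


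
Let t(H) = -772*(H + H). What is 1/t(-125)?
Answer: 1/193000 ≈ 5.1813e-6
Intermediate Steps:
t(H) = -1544*H
1/t(-125) = 1/(-1544*(-125)) = 1/193000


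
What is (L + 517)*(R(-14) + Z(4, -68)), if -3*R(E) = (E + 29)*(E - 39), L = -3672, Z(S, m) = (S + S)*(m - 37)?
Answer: 1814125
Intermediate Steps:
Z(S, m) = 2*S*(-37 + m) (Z(S, m) = (2*S)*(-37 + m) = 2*S*(-37 + m))
R(E) = -(-39 + E)*(29 + E)/3 (R(E) = -(E + 29)*(E - 39)/3 = -(29 + E)*(-39 + E)/3 = -(-39 + E)*(29 + E)/3)
(L + 517)*(R(-14) + Z(4, -68)) = (-3672 + 517)*((377 - ⅓*(-14)² + (10/3)*(-14)) + 2*4*(-37 - 68)) = -3155*((377 - ⅓*196 - 140/3) + 2*4*(-105)) = -3155*((377 - 196/3 - 140/3) - 840) = -3155*(265 - 840) = -3155*(-575) = 1814125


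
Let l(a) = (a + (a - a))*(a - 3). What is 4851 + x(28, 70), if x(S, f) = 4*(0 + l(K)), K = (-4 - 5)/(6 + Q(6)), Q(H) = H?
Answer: 19449/4 ≈ 4862.3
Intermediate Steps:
K = -¾ (K = (-4 - 5)/(6 + 6) = -9/12 = -9*1/12 = -¾ ≈ -0.75000)
l(a) = a*(-3 + a) (l(a) = (a + 0)*(-3 + a) = a*(-3 + a))
x(S, f) = 45/4 (x(S, f) = 4*(0 - 3*(-3 - ¾)/4) = 4*(0 - ¾*(-15/4)) = 4*(0 + 45/16) = 4*(45/16) = 45/4)
4851 + x(28, 70) = 4851 + 45/4 = 19449/4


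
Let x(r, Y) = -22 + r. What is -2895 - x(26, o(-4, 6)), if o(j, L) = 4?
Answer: -2899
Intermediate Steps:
-2895 - x(26, o(-4, 6)) = -2895 - (-22 + 26) = -2895 - 1*4 = -2895 - 4 = -2899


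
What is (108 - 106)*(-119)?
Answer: -238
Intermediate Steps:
(108 - 106)*(-119) = 2*(-119) = -238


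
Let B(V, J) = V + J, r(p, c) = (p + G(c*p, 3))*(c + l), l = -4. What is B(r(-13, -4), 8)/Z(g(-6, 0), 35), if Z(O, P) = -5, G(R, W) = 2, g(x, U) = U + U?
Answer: -96/5 ≈ -19.200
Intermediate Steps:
g(x, U) = 2*U
r(p, c) = (-4 + c)*(2 + p) (r(p, c) = (p + 2)*(c - 4) = (2 + p)*(-4 + c) = (-4 + c)*(2 + p))
B(V, J) = J + V
B(r(-13, -4), 8)/Z(g(-6, 0), 35) = (8 + (-8 - 4*(-13) + 2*(-4) - 4*(-13)))/(-5) = (8 + (-8 + 52 - 8 + 52))*(-1/5) = (8 + 88)*(-1/5) = 96*(-1/5) = -96/5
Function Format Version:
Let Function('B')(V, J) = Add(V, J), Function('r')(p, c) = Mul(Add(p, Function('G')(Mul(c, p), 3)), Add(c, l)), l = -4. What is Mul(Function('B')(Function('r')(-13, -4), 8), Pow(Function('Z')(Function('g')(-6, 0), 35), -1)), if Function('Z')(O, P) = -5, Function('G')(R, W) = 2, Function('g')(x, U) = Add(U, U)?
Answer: Rational(-96, 5) ≈ -19.200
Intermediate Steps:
Function('g')(x, U) = Mul(2, U)
Function('r')(p, c) = Mul(Add(-4, c), Add(2, p)) (Function('r')(p, c) = Mul(Add(p, 2), Add(c, -4)) = Mul(Add(2, p), Add(-4, c)) = Mul(Add(-4, c), Add(2, p)))
Function('B')(V, J) = Add(J, V)
Mul(Function('B')(Function('r')(-13, -4), 8), Pow(Function('Z')(Function('g')(-6, 0), 35), -1)) = Mul(Add(8, Add(-8, Mul(-4, -13), Mul(2, -4), Mul(-4, -13))), Pow(-5, -1)) = Mul(Add(8, Add(-8, 52, -8, 52)), Rational(-1, 5)) = Mul(Add(8, 88), Rational(-1, 5)) = Mul(96, Rational(-1, 5)) = Rational(-96, 5)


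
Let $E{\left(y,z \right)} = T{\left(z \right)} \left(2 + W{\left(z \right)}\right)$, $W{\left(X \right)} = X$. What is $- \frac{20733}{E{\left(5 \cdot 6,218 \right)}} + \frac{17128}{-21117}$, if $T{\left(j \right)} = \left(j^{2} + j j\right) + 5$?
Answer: $- \frac{358612731241}{441591524220} \approx -0.81209$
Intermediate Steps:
$T{\left(j \right)} = 5 + 2 j^{2}$ ($T{\left(j \right)} = \left(j^{2} + j^{2}\right) + 5 = 2 j^{2} + 5 = 5 + 2 j^{2}$)
$E{\left(y,z \right)} = \left(2 + z\right) \left(5 + 2 z^{2}\right)$ ($E{\left(y,z \right)} = \left(5 + 2 z^{2}\right) \left(2 + z\right) = \left(2 + z\right) \left(5 + 2 z^{2}\right)$)
$- \frac{20733}{E{\left(5 \cdot 6,218 \right)}} + \frac{17128}{-21117} = - \frac{20733}{\left(2 + 218\right) \left(5 + 2 \cdot 218^{2}\right)} + \frac{17128}{-21117} = - \frac{20733}{220 \left(5 + 2 \cdot 47524\right)} + 17128 \left(- \frac{1}{21117}\right) = - \frac{20733}{220 \left(5 + 95048\right)} - \frac{17128}{21117} = - \frac{20733}{220 \cdot 95053} - \frac{17128}{21117} = - \frac{20733}{20911660} - \frac{17128}{21117} = - \frac{358612731241}{441591524220}$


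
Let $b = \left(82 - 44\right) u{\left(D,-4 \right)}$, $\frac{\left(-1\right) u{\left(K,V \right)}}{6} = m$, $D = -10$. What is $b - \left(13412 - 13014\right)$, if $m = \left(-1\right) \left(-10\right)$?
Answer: $-2678$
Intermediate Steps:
$m = 10$
$u{\left(K,V \right)} = -60$ ($u{\left(K,V \right)} = \left(-6\right) 10 = -60$)
$b = -2280$ ($b = \left(82 - 44\right) \left(-60\right) = 38 \left(-60\right) = -2280$)
$b - \left(13412 - 13014\right) = -2280 - \left(13412 - 13014\right) = -2280 - 398 = -2678$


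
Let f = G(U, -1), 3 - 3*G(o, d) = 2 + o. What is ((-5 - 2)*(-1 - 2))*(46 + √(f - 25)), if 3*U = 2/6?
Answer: 966 + 7*I*√2001/3 ≈ 966.0 + 104.38*I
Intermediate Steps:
U = ⅑ (U = (2/6)/3 = (2*(⅙))/3 = (⅓)*(⅓) = ⅑ ≈ 0.11111)
G(o, d) = ⅓ - o/3 (G(o, d) = 1 - (2 + o)/3 = 1 + (-⅔ - o/3) = ⅓ - o/3)
f = 8/27 (f = ⅓ - ⅓*⅑ = ⅓ - 1/27 = 8/27 ≈ 0.29630)
((-5 - 2)*(-1 - 2))*(46 + √(f - 25)) = ((-5 - 2)*(-1 - 2))*(46 + √(8/27 - 25)) = (-7*(-3))*(46 + √(-667/27)) = 21*(46 + I*√2001/9) = 966 + 7*I*√2001/3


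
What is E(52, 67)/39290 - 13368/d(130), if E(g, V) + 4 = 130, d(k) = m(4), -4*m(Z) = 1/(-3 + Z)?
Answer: 1050457503/19645 ≈ 53472.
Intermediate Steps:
m(Z) = -1/(4*(-3 + Z))
d(k) = -¼ (d(k) = -1/(-12 + 4*4) = -1/(-12 + 16) = -1/4 = -1*¼ = -¼)
E(g, V) = 126 (E(g, V) = -4 + 130 = 126)
E(52, 67)/39290 - 13368/d(130) = 126/39290 - 13368/(-¼) = 126*(1/39290) - 13368*(-4) = 63/19645 + 53472 = 1050457503/19645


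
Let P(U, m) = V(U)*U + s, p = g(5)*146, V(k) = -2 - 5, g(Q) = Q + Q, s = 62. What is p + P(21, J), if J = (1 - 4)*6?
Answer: 1375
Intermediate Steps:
g(Q) = 2*Q
V(k) = -7
J = -18 (J = -3*6 = -18)
p = 1460 (p = (2*5)*146 = 10*146 = 1460)
P(U, m) = 62 - 7*U (P(U, m) = -7*U + 62 = 62 - 7*U)
p + P(21, J) = 1460 + (62 - 7*21) = 1460 + (62 - 147) = 1460 - 85 = 1375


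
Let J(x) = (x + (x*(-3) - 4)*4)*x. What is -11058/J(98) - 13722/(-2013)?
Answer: 248903803/35969626 ≈ 6.9198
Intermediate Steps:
J(x) = x*(-16 - 11*x) (J(x) = (x + (-3*x - 4)*4)*x = (x + (-4 - 3*x)*4)*x = (x + (-16 - 12*x))*x = (-16 - 11*x)*x = x*(-16 - 11*x))
-11058/J(98) - 13722/(-2013) = -11058*(-1/(98*(16 + 11*98))) - 13722/(-2013) = -11058*(-1/(98*(16 + 1078))) - 13722*(-1/2013) = -11058/((-1*98*1094)) + 4574/671 = -11058/(-107212) + 4574/671 = -11058*(-1/107212) + 4574/671 = 5529/53606 + 4574/671 = 248903803/35969626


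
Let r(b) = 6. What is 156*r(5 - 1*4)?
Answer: 936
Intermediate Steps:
156*r(5 - 1*4) = 156*6 = 936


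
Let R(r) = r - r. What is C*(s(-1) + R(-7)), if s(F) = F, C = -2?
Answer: 2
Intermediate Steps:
R(r) = 0
C*(s(-1) + R(-7)) = -2*(-1 + 0) = -2*(-1) = 2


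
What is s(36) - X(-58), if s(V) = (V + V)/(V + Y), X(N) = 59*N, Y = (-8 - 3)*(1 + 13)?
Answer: 201862/59 ≈ 3421.4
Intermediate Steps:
Y = -154 (Y = -11*14 = -154)
s(V) = 2*V/(-154 + V) (s(V) = (V + V)/(V - 154) = (2*V)/(-154 + V) = 2*V/(-154 + V))
s(36) - X(-58) = 2*36/(-154 + 36) - 59*(-58) = 2*36/(-118) - 1*(-3422) = 2*36*(-1/118) + 3422 = -36/59 + 3422 = 201862/59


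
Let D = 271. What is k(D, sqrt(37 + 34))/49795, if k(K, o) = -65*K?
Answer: -3523/9959 ≈ -0.35375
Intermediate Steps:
k(D, sqrt(37 + 34))/49795 = -65*271/49795 = -17615*1/49795 = -3523/9959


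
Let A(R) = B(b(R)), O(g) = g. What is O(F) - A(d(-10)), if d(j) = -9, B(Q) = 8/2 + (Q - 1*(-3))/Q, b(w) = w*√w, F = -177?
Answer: -182 - I/9 ≈ -182.0 - 0.11111*I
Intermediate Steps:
b(w) = w^(3/2)
B(Q) = 4 + (3 + Q)/Q (B(Q) = 8*(½) + (Q + 3)/Q = 4 + (3 + Q)/Q)
A(R) = 5 + 3/R^(3/2) (A(R) = 5 + 3/(R^(3/2)) = 5 + 3/R^(3/2))
O(F) - A(d(-10)) = -177 - (5 + 3/(-9)^(3/2)) = -177 - (5 + 3*(I/27)) = -177 - (5 + I/9) = -177 + (-5 - I/9) = -182 - I/9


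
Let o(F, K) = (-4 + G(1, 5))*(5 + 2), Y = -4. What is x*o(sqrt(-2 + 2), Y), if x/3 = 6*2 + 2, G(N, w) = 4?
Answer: 0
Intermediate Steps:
x = 42 (x = 3*(6*2 + 2) = 3*(12 + 2) = 3*14 = 42)
o(F, K) = 0 (o(F, K) = (-4 + 4)*(5 + 2) = 0*7 = 0)
x*o(sqrt(-2 + 2), Y) = 42*0 = 0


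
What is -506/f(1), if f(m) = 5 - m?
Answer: -253/2 ≈ -126.50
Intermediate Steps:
-506/f(1) = -506/(5 - 1*1) = -506/(5 - 1) = -506/4 = -506*¼ = -253/2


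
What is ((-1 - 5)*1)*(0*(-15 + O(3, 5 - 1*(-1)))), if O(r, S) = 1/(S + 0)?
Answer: 0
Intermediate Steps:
O(r, S) = 1/S
((-1 - 5)*1)*(0*(-15 + O(3, 5 - 1*(-1)))) = ((-1 - 5)*1)*(0*(-15 + 1/(5 - 1*(-1)))) = (-6*1)*(0*(-15 + 1/(5 + 1))) = -0*(-15 + 1/6) = -0*(-15 + ⅙) = -0*(-89)/6 = -6*0 = 0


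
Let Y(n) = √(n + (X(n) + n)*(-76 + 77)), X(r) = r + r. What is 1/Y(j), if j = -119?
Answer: -I*√119/238 ≈ -0.045835*I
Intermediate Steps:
X(r) = 2*r
Y(n) = 2*√n (Y(n) = √(n + (2*n + n)*(-76 + 77)) = √(n + (3*n)*1) = √(n + 3*n) = √(4*n) = 2*√n)
1/Y(j) = 1/(2*√(-119)) = 1/(2*(I*√119)) = 1/(2*I*√119) = -I*√119/238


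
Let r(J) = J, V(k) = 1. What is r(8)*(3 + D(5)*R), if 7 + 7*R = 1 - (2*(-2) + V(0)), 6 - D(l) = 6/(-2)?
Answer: -48/7 ≈ -6.8571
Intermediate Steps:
D(l) = 9 (D(l) = 6 - 6/(-2) = 6 - 6*(-1)/2 = 6 - 1*(-3) = 6 + 3 = 9)
R = -3/7 (R = -1 + (1 - (2*(-2) + 1))/7 = -1 + (1 - (-4 + 1))/7 = -1 + (1 - 1*(-3))/7 = -1 + (1 + 3)/7 = -1 + (⅐)*4 = -1 + 4/7 = -3/7 ≈ -0.42857)
r(8)*(3 + D(5)*R) = 8*(3 + 9*(-3/7)) = 8*(3 - 27/7) = 8*(-6/7) = -48/7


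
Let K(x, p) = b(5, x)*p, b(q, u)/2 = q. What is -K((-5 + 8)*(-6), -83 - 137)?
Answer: 2200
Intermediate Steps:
b(q, u) = 2*q
K(x, p) = 10*p (K(x, p) = (2*5)*p = 10*p)
-K((-5 + 8)*(-6), -83 - 137) = -10*(-83 - 137) = -10*(-220) = -1*(-2200) = 2200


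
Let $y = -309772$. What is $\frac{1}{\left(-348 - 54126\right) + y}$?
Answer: $- \frac{1}{364246} \approx -2.7454 \cdot 10^{-6}$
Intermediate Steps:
$\frac{1}{\left(-348 - 54126\right) + y} = \frac{1}{\left(-348 - 54126\right) - 309772} = \frac{1}{-54474 - 309772} = \frac{1}{-364246} = - \frac{1}{364246}$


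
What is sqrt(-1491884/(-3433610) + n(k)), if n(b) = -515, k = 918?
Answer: I*sqrt(1516640358177565)/1716805 ≈ 22.684*I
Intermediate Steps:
sqrt(-1491884/(-3433610) + n(k)) = sqrt(-1491884/(-3433610) - 515) = sqrt(-1491884*(-1/3433610) - 515) = sqrt(745942/1716805 - 515) = sqrt(-883408633/1716805) = I*sqrt(1516640358177565)/1716805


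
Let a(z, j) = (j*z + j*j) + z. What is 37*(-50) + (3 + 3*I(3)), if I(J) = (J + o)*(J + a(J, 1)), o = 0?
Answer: -1757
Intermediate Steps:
a(z, j) = z + j² + j*z (a(z, j) = (j*z + j²) + z = (j² + j*z) + z = z + j² + j*z)
I(J) = J*(1 + 3*J) (I(J) = (J + 0)*(J + (J + 1² + 1*J)) = J*(J + (J + 1 + J)) = J*(J + (1 + 2*J)) = J*(1 + 3*J))
37*(-50) + (3 + 3*I(3)) = 37*(-50) + (3 + 3*(3*(1 + 3*3))) = -1850 + (3 + 3*(3*(1 + 9))) = -1850 + (3 + 3*(3*10)) = -1850 + (3 + 3*30) = -1850 + (3 + 90) = -1850 + 93 = -1757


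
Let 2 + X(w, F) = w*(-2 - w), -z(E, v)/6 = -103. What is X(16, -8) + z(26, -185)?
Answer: 328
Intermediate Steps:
z(E, v) = 618 (z(E, v) = -6*(-103) = 618)
X(w, F) = -2 + w*(-2 - w)
X(16, -8) + z(26, -185) = (-2 - 1*16**2 - 2*16) + 618 = (-2 - 1*256 - 32) + 618 = (-2 - 256 - 32) + 618 = -290 + 618 = 328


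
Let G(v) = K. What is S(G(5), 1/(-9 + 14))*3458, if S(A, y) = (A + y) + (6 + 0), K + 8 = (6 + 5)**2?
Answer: 2060968/5 ≈ 4.1219e+5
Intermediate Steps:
K = 113 (K = -8 + (6 + 5)**2 = -8 + 11**2 = -8 + 121 = 113)
G(v) = 113
S(A, y) = 6 + A + y (S(A, y) = (A + y) + 6 = 6 + A + y)
S(G(5), 1/(-9 + 14))*3458 = (6 + 113 + 1/(-9 + 14))*3458 = (6 + 113 + 1/5)*3458 = (596/5)*3458 = 2060968/5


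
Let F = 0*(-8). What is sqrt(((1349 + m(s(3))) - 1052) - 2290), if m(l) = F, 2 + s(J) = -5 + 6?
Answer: I*sqrt(1993) ≈ 44.643*I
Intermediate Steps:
s(J) = -1 (s(J) = -2 + (-5 + 6) = -2 + 1 = -1)
F = 0
m(l) = 0
sqrt(((1349 + m(s(3))) - 1052) - 2290) = sqrt(((1349 + 0) - 1052) - 2290) = sqrt((1349 - 1052) - 2290) = sqrt(297 - 2290) = sqrt(-1993) = I*sqrt(1993)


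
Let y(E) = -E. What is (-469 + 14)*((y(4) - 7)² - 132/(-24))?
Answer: -115115/2 ≈ -57558.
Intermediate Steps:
(-469 + 14)*((y(4) - 7)² - 132/(-24)) = (-469 + 14)*((-1*4 - 7)² - 132/(-24)) = -455*((-4 - 7)² - 132*(-1/24)) = -455*((-11)² + 11/2) = -455*(121 + 11/2) = -455*253/2 = -115115/2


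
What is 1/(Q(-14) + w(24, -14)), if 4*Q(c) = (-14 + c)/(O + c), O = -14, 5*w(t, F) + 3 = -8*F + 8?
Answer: 20/473 ≈ 0.042283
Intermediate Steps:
w(t, F) = 1 - 8*F/5 (w(t, F) = -⅗ + (-8*F + 8)/5 = -⅗ + (8 - 8*F)/5 = -⅗ + (8/5 - 8*F/5) = 1 - 8*F/5)
Q(c) = ¼ (Q(c) = ((-14 + c)/(-14 + c))/4 = (¼)*1 = ¼)
1/(Q(-14) + w(24, -14)) = 1/(¼ + (1 - 8/5*(-14))) = 1/(¼ + (1 + 112/5)) = 1/(¼ + 117/5) = 1/(473/20) = 20/473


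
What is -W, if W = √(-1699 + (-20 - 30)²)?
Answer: -3*√89 ≈ -28.302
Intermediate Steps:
W = 3*√89 (W = √(-1699 + (-50)²) = √(-1699 + 2500) = √801 = 3*√89 ≈ 28.302)
-W = -3*√89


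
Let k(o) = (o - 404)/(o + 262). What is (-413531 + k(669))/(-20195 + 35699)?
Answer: -2830861/106134 ≈ -26.673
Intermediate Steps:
k(o) = (-404 + o)/(262 + o)
(-413531 + k(669))/(-20195 + 35699) = (-413531 + (-404 + 669)/(262 + 669))/(-20195 + 35699) = (-413531 + 265/931)/15504 = (-413531 + (1/931)*265)*(1/15504) = (-413531 + 265/931)*(1/15504) = -384997096/931*1/15504 = -2830861/106134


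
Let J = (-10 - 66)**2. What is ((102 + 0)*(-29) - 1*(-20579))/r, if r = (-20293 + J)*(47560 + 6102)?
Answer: -17621/779011254 ≈ -2.2620e-5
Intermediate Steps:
J = 5776 (J = (-76)**2 = 5776)
r = -779011254 (r = (-20293 + 5776)*(47560 + 6102) = -14517*53662 = -779011254)
((102 + 0)*(-29) - 1*(-20579))/r = ((102 + 0)*(-29) - 1*(-20579))/(-779011254) = (102*(-29) + 20579)*(-1/779011254) = (-2958 + 20579)*(-1/779011254) = 17621*(-1/779011254) = -17621/779011254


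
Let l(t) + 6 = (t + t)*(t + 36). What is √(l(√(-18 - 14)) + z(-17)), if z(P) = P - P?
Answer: √(-70 + 288*I*√2) ≈ 13.101 + 15.545*I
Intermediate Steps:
l(t) = -6 + 2*t*(36 + t) (l(t) = -6 + (t + t)*(t + 36) = -6 + (2*t)*(36 + t) = -6 + 2*t*(36 + t))
z(P) = 0
√(l(√(-18 - 14)) + z(-17)) = √((-6 + 2*(√(-18 - 14))² + 72*√(-18 - 14)) + 0) = √((-6 + 2*(√(-32))² + 72*√(-32)) + 0) = √((-6 + 2*(4*I*√2)² + 72*(4*I*√2)) + 0) = √((-6 + 2*(-32) + 288*I*√2) + 0) = √((-6 - 64 + 288*I*√2) + 0) = √((-70 + 288*I*√2) + 0) = √(-70 + 288*I*√2)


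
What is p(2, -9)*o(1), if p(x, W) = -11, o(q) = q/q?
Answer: -11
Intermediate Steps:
o(q) = 1
p(2, -9)*o(1) = -11*1 = -11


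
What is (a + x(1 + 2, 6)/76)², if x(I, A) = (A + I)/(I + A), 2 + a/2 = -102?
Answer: 249861249/5776 ≈ 43259.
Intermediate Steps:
a = -208 (a = -4 + 2*(-102) = -4 - 204 = -208)
x(I, A) = 1 (x(I, A) = (A + I)/(A + I) = 1)
(a + x(1 + 2, 6)/76)² = (-208 + 1/76)² = (-15807/76)² = 249861249/5776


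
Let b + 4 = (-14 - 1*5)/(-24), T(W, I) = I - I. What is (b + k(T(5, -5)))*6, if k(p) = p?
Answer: -77/4 ≈ -19.250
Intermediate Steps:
T(W, I) = 0
b = -77/24 (b = -4 + (-14 - 1*5)/(-24) = -4 + (-14 - 5)*(-1/24) = -4 - 19*(-1/24) = -4 + 19/24 = -77/24 ≈ -3.2083)
(b + k(T(5, -5)))*6 = (-77/24 + 0)*6 = -77/24*6 = -77/4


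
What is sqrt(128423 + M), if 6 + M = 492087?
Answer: 2*sqrt(155126) ≈ 787.72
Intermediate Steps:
M = 492081 (M = -6 + 492087 = 492081)
sqrt(128423 + M) = sqrt(128423 + 492081) = sqrt(620504) = 2*sqrt(155126)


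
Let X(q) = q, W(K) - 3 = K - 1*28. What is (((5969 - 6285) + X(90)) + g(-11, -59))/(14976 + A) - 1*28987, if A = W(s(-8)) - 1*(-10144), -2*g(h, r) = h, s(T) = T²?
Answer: -1458568307/50318 ≈ -28987.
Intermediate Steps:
g(h, r) = -h/2
W(K) = -25 + K (W(K) = 3 + (K - 1*28) = 3 + (K - 28) = 3 + (-28 + K) = -25 + K)
A = 10183 (A = (-25 + (-8)²) - 1*(-10144) = (-25 + 64) + 10144 = 39 + 10144 = 10183)
(((5969 - 6285) + X(90)) + g(-11, -59))/(14976 + A) - 1*28987 = (((5969 - 6285) + 90) - ½*(-11))/(14976 + 10183) - 1*28987 = ((-316 + 90) + 11/2)/25159 - 28987 = (-226 + 11/2)*(1/25159) - 28987 = -441/2*1/25159 - 28987 = -441/50318 - 28987 = -1458568307/50318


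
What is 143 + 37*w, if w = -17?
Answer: -486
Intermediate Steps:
143 + 37*w = 143 + 37*(-17) = 143 - 629 = -486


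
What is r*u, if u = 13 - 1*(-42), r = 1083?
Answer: 59565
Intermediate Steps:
u = 55 (u = 13 + 42 = 55)
r*u = 1083*55 = 59565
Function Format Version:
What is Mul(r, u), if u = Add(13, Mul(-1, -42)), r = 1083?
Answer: 59565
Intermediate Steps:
u = 55 (u = Add(13, 42) = 55)
Mul(r, u) = Mul(1083, 55) = 59565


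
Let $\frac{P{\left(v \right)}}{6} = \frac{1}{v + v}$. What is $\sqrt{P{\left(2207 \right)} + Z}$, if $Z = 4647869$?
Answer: $\frac{7 \sqrt{462021797498}}{2207} \approx 2155.9$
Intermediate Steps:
$P{\left(v \right)} = \frac{3}{v}$ ($P{\left(v \right)} = \frac{6}{v + v} = \frac{6}{2 v} = 6 \frac{1}{2 v} = \frac{3}{v}$)
$\sqrt{P{\left(2207 \right)} + Z} = \sqrt{\frac{3}{2207} + 4647869} = \sqrt{\frac{10257846886}{2207}} = \frac{7 \sqrt{462021797498}}{2207}$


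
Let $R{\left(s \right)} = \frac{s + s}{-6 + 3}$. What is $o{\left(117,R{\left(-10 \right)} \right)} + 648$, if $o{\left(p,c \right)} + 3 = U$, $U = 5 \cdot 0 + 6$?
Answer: $651$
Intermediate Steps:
$R{\left(s \right)} = - \frac{2 s}{3}$ ($R{\left(s \right)} = \frac{2 s}{-3} = 2 s \left(- \frac{1}{3}\right) = - \frac{2 s}{3}$)
$U = 6$ ($U = 0 + 6 = 6$)
$o{\left(p,c \right)} = 3$ ($o{\left(p,c \right)} = -3 + 6 = 3$)
$o{\left(117,R{\left(-10 \right)} \right)} + 648 = 3 + 648 = 651$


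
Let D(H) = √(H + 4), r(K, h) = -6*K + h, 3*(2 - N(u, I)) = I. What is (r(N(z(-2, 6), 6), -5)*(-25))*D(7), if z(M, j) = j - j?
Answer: 125*√11 ≈ 414.58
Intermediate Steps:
z(M, j) = 0
N(u, I) = 2 - I/3
r(K, h) = h - 6*K
D(H) = √(4 + H)
(r(N(z(-2, 6), 6), -5)*(-25))*D(7) = ((-5 - 6*(2 - ⅓*6))*(-25))*√(4 + 7) = ((-5 - 6*(2 - 2))*(-25))*√11 = ((-5 - 6*0)*(-25))*√11 = ((-5 + 0)*(-25))*√11 = (-5*(-25))*√11 = 125*√11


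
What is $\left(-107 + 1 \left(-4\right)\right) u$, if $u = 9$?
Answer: $-999$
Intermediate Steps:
$\left(-107 + 1 \left(-4\right)\right) u = \left(-107 + 1 \left(-4\right)\right) 9 = \left(-107 - 4\right) 9 = \left(-111\right) 9 = -999$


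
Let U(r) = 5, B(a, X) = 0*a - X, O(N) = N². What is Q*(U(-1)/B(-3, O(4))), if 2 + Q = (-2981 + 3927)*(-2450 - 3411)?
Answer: 6930635/4 ≈ 1.7327e+6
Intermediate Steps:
B(a, X) = -X (B(a, X) = 0 - X = -X)
Q = -5544508 (Q = -2 + (-2981 + 3927)*(-2450 - 3411) = -2 + 946*(-5861) = -2 - 5544506 = -5544508)
Q*(U(-1)/B(-3, O(4))) = -27722540/((-1*4²)) = -27722540/((-1*16)) = -27722540/(-16) = -27722540*(-1)/16 = -5544508*(-5/16) = 6930635/4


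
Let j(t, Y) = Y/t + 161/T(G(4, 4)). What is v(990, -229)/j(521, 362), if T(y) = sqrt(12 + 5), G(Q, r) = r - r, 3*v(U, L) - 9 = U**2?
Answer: -1047486266502/7033794413 + 14277574832703*sqrt(17)/7033794413 ≈ 8220.4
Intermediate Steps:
v(U, L) = 3 + U**2/3
G(Q, r) = 0
T(y) = sqrt(17)
j(t, Y) = 161*sqrt(17)/17 + Y/t (j(t, Y) = Y/t + 161/(sqrt(17)) = Y/t + 161*(sqrt(17)/17) = Y/t + 161*sqrt(17)/17 = 161*sqrt(17)/17 + Y/t)
v(990, -229)/j(521, 362) = (3 + (1/3)*990**2)/(161*sqrt(17)/17 + 362/521) = (3 + (1/3)*980100)/(161*sqrt(17)/17 + 362*(1/521)) = (3 + 326700)/(161*sqrt(17)/17 + 362/521) = 326703/(362/521 + 161*sqrt(17)/17)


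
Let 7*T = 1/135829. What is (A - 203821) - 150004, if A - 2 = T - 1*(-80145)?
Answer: -260213863433/950803 ≈ -2.7368e+5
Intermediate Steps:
T = 1/950803 (T = (1/7)/135829 = (1/7)*(1/135829) = 1/950803 ≈ 1.0517e-6)
A = 76204008042/950803 (A = 2 + (1/950803 - 1*(-80145)) = 2 + (1/950803 + 80145) = 2 + 76202106436/950803 = 76204008042/950803 ≈ 80147.)
(A - 203821) - 150004 = (76204008042/950803 - 203821) - 150004 = -117589610221/950803 - 150004 = -260213863433/950803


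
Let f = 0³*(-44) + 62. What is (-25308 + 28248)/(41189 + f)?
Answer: 420/5893 ≈ 0.071271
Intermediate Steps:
f = 62 (f = 0*(-44) + 62 = 0 + 62 = 62)
(-25308 + 28248)/(41189 + f) = (-25308 + 28248)/(41189 + 62) = 2940/41251 = 2940*(1/41251) = 420/5893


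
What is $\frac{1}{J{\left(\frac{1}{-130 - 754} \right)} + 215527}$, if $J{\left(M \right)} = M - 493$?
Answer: $\frac{884}{190090055} \approx 4.6504 \cdot 10^{-6}$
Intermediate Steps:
$J{\left(M \right)} = -493 + M$ ($J{\left(M \right)} = M - 493 = -493 + M$)
$\frac{1}{J{\left(\frac{1}{-130 - 754} \right)} + 215527} = \frac{1}{\left(-493 + \frac{1}{-130 - 754}\right) + 215527} = \frac{1}{\left(-493 + \frac{1}{-884}\right) + 215527} = \frac{1}{\left(-493 - \frac{1}{884}\right) + 215527} = \frac{1}{- \frac{435813}{884} + 215527} = \frac{1}{\frac{190090055}{884}} = \frac{884}{190090055}$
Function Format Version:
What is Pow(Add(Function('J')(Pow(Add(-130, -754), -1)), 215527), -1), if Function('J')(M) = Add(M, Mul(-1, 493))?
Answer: Rational(884, 190090055) ≈ 4.6504e-6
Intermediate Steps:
Function('J')(M) = Add(-493, M) (Function('J')(M) = Add(M, -493) = Add(-493, M))
Pow(Add(Function('J')(Pow(Add(-130, -754), -1)), 215527), -1) = Pow(Add(Add(-493, Pow(Add(-130, -754), -1)), 215527), -1) = Pow(Add(Add(-493, Pow(-884, -1)), 215527), -1) = Pow(Add(Add(-493, Rational(-1, 884)), 215527), -1) = Pow(Add(Rational(-435813, 884), 215527), -1) = Pow(Rational(190090055, 884), -1) = Rational(884, 190090055)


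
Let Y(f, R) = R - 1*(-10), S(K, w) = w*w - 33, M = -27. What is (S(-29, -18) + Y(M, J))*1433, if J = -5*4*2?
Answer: 374013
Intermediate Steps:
J = -40 (J = -20*2 = -40)
S(K, w) = -33 + w² (S(K, w) = w² - 33 = -33 + w²)
Y(f, R) = 10 + R (Y(f, R) = R + 10 = 10 + R)
(S(-29, -18) + Y(M, J))*1433 = ((-33 + (-18)²) + (10 - 40))*1433 = ((-33 + 324) - 30)*1433 = (291 - 30)*1433 = 261*1433 = 374013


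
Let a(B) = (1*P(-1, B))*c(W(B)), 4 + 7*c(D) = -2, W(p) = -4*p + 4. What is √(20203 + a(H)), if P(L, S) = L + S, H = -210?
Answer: √998809/7 ≈ 142.77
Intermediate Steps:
W(p) = 4 - 4*p
c(D) = -6/7 (c(D) = -4/7 + (⅐)*(-2) = -4/7 - 2/7 = -6/7)
a(B) = 6/7 - 6*B/7 (a(B) = (1*(-1 + B))*(-6/7) = (-1 + B)*(-6/7) = 6/7 - 6*B/7)
√(20203 + a(H)) = √(20203 + (6/7 - 6/7*(-210))) = √(20203 + (6/7 + 180)) = √(20203 + 1266/7) = √(142687/7) = √998809/7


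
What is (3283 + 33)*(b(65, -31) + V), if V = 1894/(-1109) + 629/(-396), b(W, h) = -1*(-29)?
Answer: 9357893759/109791 ≈ 85234.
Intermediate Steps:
b(W, h) = 29
V = -1447585/439164 (V = 1894*(-1/1109) + 629*(-1/396) = -1894/1109 - 629/396 = -1447585/439164 ≈ -3.2962)
(3283 + 33)*(b(65, -31) + V) = (3283 + 33)*(29 - 1447585/439164) = 3316*(11288171/439164) = 9357893759/109791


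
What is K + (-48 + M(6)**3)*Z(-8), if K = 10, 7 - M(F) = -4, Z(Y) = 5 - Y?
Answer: 16689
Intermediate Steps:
M(F) = 11 (M(F) = 7 - 1*(-4) = 7 + 4 = 11)
K + (-48 + M(6)**3)*Z(-8) = 10 + (-48 + 11**3)*(5 - 1*(-8)) = 10 + (-48 + 1331)*(5 + 8) = 10 + 1283*13 = 10 + 16679 = 16689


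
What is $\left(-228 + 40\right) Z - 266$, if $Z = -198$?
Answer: $36958$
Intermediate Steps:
$\left(-228 + 40\right) Z - 266 = \left(-228 + 40\right) \left(-198\right) - 266 = \left(-188\right) \left(-198\right) - 266 = 37224 - 266 = 36958$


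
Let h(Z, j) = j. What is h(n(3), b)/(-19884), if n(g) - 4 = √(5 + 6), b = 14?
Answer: -7/9942 ≈ -0.00070408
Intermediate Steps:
n(g) = 4 + √11 (n(g) = 4 + √(5 + 6) = 4 + √11)
h(n(3), b)/(-19884) = 14/(-19884) = 14*(-1/19884) = -7/9942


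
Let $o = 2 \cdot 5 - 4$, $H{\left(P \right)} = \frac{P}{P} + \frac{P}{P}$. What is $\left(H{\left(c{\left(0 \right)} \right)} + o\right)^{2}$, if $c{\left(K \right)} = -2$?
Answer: $64$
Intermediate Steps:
$H{\left(P \right)} = 2$ ($H{\left(P \right)} = 1 + 1 = 2$)
$o = 6$ ($o = 10 - 4 = 6$)
$\left(H{\left(c{\left(0 \right)} \right)} + o\right)^{2} = \left(2 + 6\right)^{2} = 8^{2} = 64$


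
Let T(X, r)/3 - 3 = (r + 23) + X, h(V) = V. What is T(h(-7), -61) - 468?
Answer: -594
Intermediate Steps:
T(X, r) = 78 + 3*X + 3*r (T(X, r) = 9 + 3*((r + 23) + X) = 9 + 3*((23 + r) + X) = 9 + 3*(23 + X + r) = 9 + (69 + 3*X + 3*r) = 78 + 3*X + 3*r)
T(h(-7), -61) - 468 = (78 + 3*(-7) + 3*(-61)) - 468 = (78 - 21 - 183) - 468 = -126 - 468 = -594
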